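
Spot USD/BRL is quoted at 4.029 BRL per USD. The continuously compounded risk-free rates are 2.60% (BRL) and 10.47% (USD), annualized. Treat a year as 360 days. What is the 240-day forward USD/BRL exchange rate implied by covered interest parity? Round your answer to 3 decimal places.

3.823

F = S·e^((r_BRL − r_USD)T) = 4.029 · e^((0.0260 − 0.1047) × 240/360)
= 4.029 · e^-0.052467 = 4.029 × 0.948886
F = 3.823 BRL per USD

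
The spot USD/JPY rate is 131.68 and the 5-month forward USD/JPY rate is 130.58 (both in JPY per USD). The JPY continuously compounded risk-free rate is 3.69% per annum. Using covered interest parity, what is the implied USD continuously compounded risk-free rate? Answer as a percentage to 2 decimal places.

F = S·e^((r_JPY − r_USD)T) ⇒ r_USD = r_JPY − ln(F/S)/T
ln(130.58/131.68) = -0.008389; /(5/12) = -0.020134
r_USD = 0.0369 + 0.020134 = 0.057034
r_USD = 5.70%

5.70%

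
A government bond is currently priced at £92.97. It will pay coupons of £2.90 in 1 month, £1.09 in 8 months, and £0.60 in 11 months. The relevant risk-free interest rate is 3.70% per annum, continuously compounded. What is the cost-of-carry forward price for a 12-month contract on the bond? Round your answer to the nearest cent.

PV(coupons) I = 2.90·e^(−0.0370·1/12) + 1.09·e^(−0.0370·8/12) + 0.60·e^(−0.0370·11/12)
I = 2.8911 + 1.0634 + 0.5800 = 4.5345
F = (S − I)·e^(rT) = (92.97 − 4.5345) · e^(0.0370·12/12)
= 88.4355 · e^0.037000 = 88.4355 × 1.037693 = £91.77

£91.77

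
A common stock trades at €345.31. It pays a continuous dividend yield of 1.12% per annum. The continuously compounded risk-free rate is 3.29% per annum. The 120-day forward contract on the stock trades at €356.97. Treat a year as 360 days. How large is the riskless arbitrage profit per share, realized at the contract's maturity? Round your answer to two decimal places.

Fair forward: F* = S·e^(carry·T), with carry = (r − q) = 0.0329 − 0.0112 = 0.0217
F* = 345.31 · e^(0.0217 × 120/360) = 345.31 · e^0.007233 = 345.31 × 1.007259 = €347.8166
Market €356.97 > fair €347.8166: forward overpriced → cash-and-carry (buy spot, short the forward).
At maturity, profit = |F_mkt − F*| = |356.97 − 347.8166| = €9.15 per share

€9.15 per share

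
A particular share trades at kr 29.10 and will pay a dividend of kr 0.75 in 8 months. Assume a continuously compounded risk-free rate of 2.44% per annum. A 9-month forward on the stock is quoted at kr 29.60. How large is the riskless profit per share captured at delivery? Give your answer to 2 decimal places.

kr 0.71 per share

PV(dividends) I = 0.75·e^(−0.0244·8/12) = 0.7379
Fair forward F* = (S − I)·e^(rT) = (29.10 − 0.7379)·e^0.018300 = 28.3621 × 1.018468 = 28.8859
Market kr 29.60 > fair 28.8859: forward overpriced → cash-and-carry (borrow at r, buy the stock and collect the dividends, short the forward).
Profit at T = |F_mkt − F*| = |29.60 − 28.8859| = kr 0.71 per share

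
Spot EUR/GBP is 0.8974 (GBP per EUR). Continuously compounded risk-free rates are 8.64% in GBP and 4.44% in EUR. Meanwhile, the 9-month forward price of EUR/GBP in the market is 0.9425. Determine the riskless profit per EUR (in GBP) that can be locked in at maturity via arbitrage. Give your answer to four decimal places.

Fair forward: F* = S·e^(carry·T), with carry = (r_GBP − r_EUR) = 0.0864 − 0.0444 = 0.0420
F* = 0.8974 · e^(0.0420 × 9/12) = 0.8974 · e^0.031500 = 0.8974 × 1.032001 = 0.9261
Market 0.9425 > fair 0.9261: forward overpriced → cash-and-carry (buy spot, short the forward).
At maturity, profit = |F_mkt − F*| = |0.9425 − 0.9261| = 0.0164 per EUR (in GBP)

0.0164 per EUR (in GBP)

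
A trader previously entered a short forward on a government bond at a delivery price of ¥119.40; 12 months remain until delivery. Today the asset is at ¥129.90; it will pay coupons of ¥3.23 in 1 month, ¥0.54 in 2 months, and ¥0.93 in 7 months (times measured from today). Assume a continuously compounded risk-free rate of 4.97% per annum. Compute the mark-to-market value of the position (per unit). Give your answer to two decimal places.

PV(remaining coupons) I = 3.23·e^(−0.0497·1/12) + 0.54·e^(−0.0497·2/12) + 0.93·e^(−0.0497·7/12) = 4.6556
Current forward F = (S − I)·e^(rT) = (129.90 − 4.6556)·e^(0.0497·12/12) = 125.2444 × 1.050956 = 131.6264
Value (long) = (F − K)·e^(−rT) = (131.6264 − 119.40) × 0.951515 = 11.6336
Short position value = −(long value) = -¥11.63

-¥11.63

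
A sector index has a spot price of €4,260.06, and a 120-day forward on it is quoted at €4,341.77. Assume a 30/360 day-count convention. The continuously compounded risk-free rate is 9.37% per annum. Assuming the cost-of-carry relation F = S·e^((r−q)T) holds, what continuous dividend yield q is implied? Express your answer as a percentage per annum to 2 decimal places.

3.67%

From F = S·e^((r−q)T): (r − q) = ln(F/S)/T
ln(4341.77/4260.06) = ln(1.019180) = 0.018998
(r − q) = 0.018998 / (120/360) = 0.056994
q = r − ln(F/S)/T = 0.0937 − 0.056994 = 0.036706
q = 3.67%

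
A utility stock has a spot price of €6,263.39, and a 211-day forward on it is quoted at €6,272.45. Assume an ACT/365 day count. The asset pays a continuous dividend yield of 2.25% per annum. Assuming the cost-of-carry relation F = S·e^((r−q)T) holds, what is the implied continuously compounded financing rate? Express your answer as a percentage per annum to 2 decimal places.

From F = S·e^((r−q)T): (r − q) = ln(F/S)/T
ln(6272.45/6263.39) = ln(1.001447) = 0.001446
(r − q) = 0.001446 / (211/365) = 0.002501
r = ln(F/S)/T + q = 0.002501 + 0.0225 = 0.025001
r = 2.50%

2.50%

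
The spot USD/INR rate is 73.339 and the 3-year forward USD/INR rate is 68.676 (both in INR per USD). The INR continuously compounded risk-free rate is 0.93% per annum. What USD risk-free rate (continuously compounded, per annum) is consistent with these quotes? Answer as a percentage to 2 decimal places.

F = S·e^((r_INR − r_USD)T) ⇒ r_USD = r_INR − ln(F/S)/T
ln(68.676/73.339) = -0.065693; /(3) = -0.021898
r_USD = 0.0093 + 0.021898 = 0.031198
r_USD = 3.12%

3.12%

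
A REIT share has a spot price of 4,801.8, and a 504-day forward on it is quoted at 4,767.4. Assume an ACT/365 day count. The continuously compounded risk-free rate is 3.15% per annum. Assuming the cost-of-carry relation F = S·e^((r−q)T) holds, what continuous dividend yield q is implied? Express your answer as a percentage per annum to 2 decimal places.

3.67%

From F = S·e^((r−q)T): (r − q) = ln(F/S)/T
ln(4767.4/4801.8) = ln(0.992836) = -0.007190
(r − q) = -0.007190 / (504/365) = -0.005207
q = r − ln(F/S)/T = 0.0315 + 0.005207 = 0.036707
q = 3.67%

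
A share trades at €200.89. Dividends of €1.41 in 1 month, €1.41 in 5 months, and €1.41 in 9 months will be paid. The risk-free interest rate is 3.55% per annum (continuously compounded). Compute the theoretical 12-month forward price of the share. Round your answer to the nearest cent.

€203.83

PV(dividends) I = 1.41·e^(−0.0355·1/12) + 1.41·e^(−0.0355·5/12) + 1.41·e^(−0.0355·9/12)
I = 1.4058 + 1.3893 + 1.3730 = 4.1681
F = (S − I)·e^(rT) = (200.89 − 4.1681) · e^(0.0355·12/12)
= 196.7219 · e^0.035500 = 196.7219 × 1.036138 = €203.83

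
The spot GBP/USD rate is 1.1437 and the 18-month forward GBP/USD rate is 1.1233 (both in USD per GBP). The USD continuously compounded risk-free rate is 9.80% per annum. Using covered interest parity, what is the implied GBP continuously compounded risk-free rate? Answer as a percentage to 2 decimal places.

F = S·e^((r_USD − r_GBP)T) ⇒ r_GBP = r_USD − ln(F/S)/T
ln(1.1233/1.1437) = -0.017998; /(18/12) = -0.011999
r_GBP = 0.0980 + 0.011999 = 0.109999
r_GBP = 11.00%

11.00%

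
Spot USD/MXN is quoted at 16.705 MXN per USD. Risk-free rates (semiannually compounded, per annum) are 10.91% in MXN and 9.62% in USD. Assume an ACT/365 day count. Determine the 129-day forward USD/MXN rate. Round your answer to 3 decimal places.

16.778

By covered interest parity, F = S · (1+r_MXN/2)^(2T) / (1+r_USD/2)^(2T)
= 16.705 × 1.038257 / 1.033765 = 16.705 × 1.004345
F = 16.778 MXN per USD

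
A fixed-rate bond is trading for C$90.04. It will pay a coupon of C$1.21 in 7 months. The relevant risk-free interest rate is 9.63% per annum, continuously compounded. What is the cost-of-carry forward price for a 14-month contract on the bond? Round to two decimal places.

C$99.47

PV(coupons) I = 1.21·e^(−0.0963·7/12)
I = 1.1439
F = (S − I)·e^(rT) = (90.04 − 1.1439) · e^(0.0963·14/12)
= 88.8961 · e^0.112350 = 88.8961 × 1.118904 = C$99.47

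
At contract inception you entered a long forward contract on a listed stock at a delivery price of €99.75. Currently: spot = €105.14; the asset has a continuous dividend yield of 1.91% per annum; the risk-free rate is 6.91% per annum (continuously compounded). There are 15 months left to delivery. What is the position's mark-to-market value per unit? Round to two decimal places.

Current fair forward for the remaining 15 months: F = S·e^((r − q)·T), (r − q) = 0.0691 − 0.0191 = 0.0500
F = 105.14 · e^(0.0500 × 15/12) = 105.14 × 1.064494 = 111.9209
Value of long forward = (F − K)·e^(−rT) = (111.9209 − 99.75) · e^(−0.0691·15/12)
= 12.1709 × 0.917250 = 11.16

€11.16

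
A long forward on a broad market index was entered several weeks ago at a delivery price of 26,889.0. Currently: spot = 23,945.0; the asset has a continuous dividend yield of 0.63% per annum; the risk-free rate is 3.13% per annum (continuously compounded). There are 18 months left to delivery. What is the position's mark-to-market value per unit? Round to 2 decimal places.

Current fair forward for the remaining 18 months: F = S·e^((r − q)·T), (r − q) = 0.0313 − 0.0063 = 0.0250
F = 23945.0 · e^(0.0250 × 18/12) = 23945.0 × 1.03821200 = 24859.9863
Value of long forward = (F − K)·e^(−rT) = (24859.9863 − 26889.0) · e^(−0.0313·18/12)
= -2029.0137 × 0.95413510 = -1935.95

-1935.95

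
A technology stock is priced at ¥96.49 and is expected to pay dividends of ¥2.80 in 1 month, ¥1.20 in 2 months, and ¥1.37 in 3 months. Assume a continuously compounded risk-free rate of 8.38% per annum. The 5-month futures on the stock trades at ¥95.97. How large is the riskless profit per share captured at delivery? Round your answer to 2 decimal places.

¥1.55 per share

PV(dividends) I = 2.80·e^(−0.0838·1/12) + 1.20·e^(−0.0838·2/12) + 1.37·e^(−0.0838·3/12) = 5.3055
Fair futures F* = (S − I)·e^(rT) = (96.49 − 5.3055)·e^0.034917 = 91.1845 × 1.035534 = 94.4247
Market ¥95.97 > fair 94.4247: forward overpriced → cash-and-carry (borrow at r, buy the stock and collect the dividends, short the forward).
Profit at T = |F_mkt − F*| = |95.97 − 94.4247| = ¥1.55 per share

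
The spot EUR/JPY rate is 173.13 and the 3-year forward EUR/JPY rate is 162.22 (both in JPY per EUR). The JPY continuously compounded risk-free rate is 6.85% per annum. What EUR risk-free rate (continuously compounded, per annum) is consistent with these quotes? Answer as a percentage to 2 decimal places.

9.02%

F = S·e^((r_JPY − r_EUR)T) ⇒ r_EUR = r_JPY − ln(F/S)/T
ln(162.22/173.13) = -0.065089; /(3) = -0.021696
r_EUR = 0.0685 + 0.021696 = 0.090196
r_EUR = 9.02%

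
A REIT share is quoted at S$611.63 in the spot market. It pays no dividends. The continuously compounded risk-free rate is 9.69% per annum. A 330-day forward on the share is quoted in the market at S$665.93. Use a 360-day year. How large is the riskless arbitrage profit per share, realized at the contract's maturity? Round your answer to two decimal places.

S$2.51 per share

Fair forward: F* = S·e^(carry·T), with carry = r = 0.0969
F* = 611.63 · e^(0.0969 × 330/360) = 611.63 · e^0.088825 = 611.63 × 1.092889 = S$668.4437
Market S$665.93 < fair S$668.4437: forward underpriced → reverse cash-and-carry (short spot, go long the forward).
At maturity, profit = |F_mkt − F*| = |665.93 − 668.4437| = S$2.51 per share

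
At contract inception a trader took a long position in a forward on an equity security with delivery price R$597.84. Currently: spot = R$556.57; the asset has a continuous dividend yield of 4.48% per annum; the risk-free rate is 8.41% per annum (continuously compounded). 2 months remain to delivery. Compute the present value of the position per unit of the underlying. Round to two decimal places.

Current fair forward for the remaining 2 months: F = S·e^((r − q)·T), (r − q) = 0.0841 − 0.0448 = 0.0393
F = 556.57 · e^(0.0393 × 2/12) = 556.57 × 1.006571 = 560.2272
Value of long forward = (F − K)·e^(−rT) = (560.2272 − 597.84) · e^(−0.0841·2/12)
= -37.6128 × 0.986081 = -37.09

-R$37.09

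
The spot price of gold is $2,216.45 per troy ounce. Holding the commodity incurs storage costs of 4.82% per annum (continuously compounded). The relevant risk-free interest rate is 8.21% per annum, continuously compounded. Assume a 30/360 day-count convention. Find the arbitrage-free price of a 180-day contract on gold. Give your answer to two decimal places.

$2,365.66 per troy ounce

Net carry = r + u − y = 0.0821 + 0.0482 − 0.0000 = 0.1303
F = S·e^((r+u−y)T) = 2216.45 · e^(0.1303 × 180/360) = 2216.45 · e^0.06515000
= 2216.45 × 1.06731911 = $2,365.66 per troy ounce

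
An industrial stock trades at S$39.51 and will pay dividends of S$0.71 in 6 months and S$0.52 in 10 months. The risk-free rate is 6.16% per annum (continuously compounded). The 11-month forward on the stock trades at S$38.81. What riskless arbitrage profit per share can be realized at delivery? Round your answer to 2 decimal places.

S$1.74 per share

PV(dividends) I = 0.71·e^(−0.0616·6/12) + 0.52·e^(−0.0616·10/12) = 1.1824
Fair forward F* = (S − I)·e^(rT) = (39.51 − 1.1824)·e^0.056467 = 38.3276 × 1.058092 = 40.5541
Market S$38.81 < fair 40.5541: forward underpriced → reverse cash-and-carry (short the stock, invest proceeds at r, pay the dividends, go long the forward).
Profit at T = |F_mkt − F*| = |38.81 − 40.5541| = S$1.74 per share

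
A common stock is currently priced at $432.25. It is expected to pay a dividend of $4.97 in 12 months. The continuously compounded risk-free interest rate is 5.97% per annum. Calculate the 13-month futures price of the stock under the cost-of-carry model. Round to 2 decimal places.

$456.13

PV(dividends) I = 4.97·e^(−0.0597·12/12)
I = 4.6820
F = (S − I)·e^(rT) = (432.25 − 4.6820) · e^(0.0597·13/12)
= 427.5680 · e^0.064675 = 427.5680 × 1.066812 = $456.13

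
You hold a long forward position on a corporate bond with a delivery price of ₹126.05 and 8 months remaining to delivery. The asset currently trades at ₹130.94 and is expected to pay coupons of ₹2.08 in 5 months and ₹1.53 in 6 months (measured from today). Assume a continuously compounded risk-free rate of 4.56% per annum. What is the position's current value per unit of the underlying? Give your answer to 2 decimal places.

PV(remaining coupons) I = 2.08·e^(−0.0456·5/12) + 1.53·e^(−0.0456·6/12) = 3.5364
Current forward F = (S − I)·e^(rT) = (130.94 − 3.5364)·e^(0.0456·8/12) = 127.4036 × 1.030867 = 131.3362
Value (long) = (F − K)·e^(−rT) = (131.3362 − 126.05) × 0.970057 = 5.1279
Value = ₹5.13

₹5.13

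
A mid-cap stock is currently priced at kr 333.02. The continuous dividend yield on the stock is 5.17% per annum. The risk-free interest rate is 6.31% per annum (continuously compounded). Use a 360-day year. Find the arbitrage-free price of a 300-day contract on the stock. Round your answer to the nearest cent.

kr 336.20

F = S·e^((r − q)T) = 333.02 · e^((0.0631 − 0.0517) × 300/360)
= 333.02 · e^0.009500 = 333.02 × 1.009545
F = kr 336.20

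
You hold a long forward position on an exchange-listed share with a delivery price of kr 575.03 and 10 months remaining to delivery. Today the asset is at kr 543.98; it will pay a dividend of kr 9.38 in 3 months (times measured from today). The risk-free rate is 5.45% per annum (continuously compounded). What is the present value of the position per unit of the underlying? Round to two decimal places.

-kr 14.77

PV(remaining dividends) I = 9.38·e^(−0.0545·3/12) = 9.2531
Current forward F = (S − I)·e^(rT) = (543.98 − 9.2531)·e^(0.0545·10/12) = 534.7269 × 1.046464 = 559.5725
Value (long) = (F − K)·e^(−rT) = (559.5725 − 575.03) × 0.955599 = -14.7712
Value = -kr 14.77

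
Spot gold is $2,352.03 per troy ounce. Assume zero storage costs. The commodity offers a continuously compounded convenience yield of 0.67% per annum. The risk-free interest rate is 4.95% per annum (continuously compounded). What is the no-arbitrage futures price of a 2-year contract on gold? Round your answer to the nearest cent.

$2,562.23 per troy ounce

Net carry = r + u − y = 0.0495 + 0.0000 − 0.0067 = 0.0428
F = S·e^((r+u−y)T) = 2352.03 · e^(0.0428 × 2) = 2352.03 · e^0.08560000
= 2352.03 × 1.08937049 = $2,562.23 per troy ounce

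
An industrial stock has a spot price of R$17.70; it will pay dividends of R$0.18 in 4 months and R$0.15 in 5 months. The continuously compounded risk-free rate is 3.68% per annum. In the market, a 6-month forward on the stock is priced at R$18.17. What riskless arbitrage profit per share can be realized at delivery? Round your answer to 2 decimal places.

PV(dividends) I = 0.18·e^(−0.0368·4/12) + 0.15·e^(−0.0368·5/12) = 0.3255
Fair forward F* = (S − I)·e^(rT) = (17.70 − 0.3255)·e^0.018400 = 17.3745 × 1.018570 = 17.6971
Market R$18.17 > fair 17.6971: forward overpriced → cash-and-carry (borrow at r, buy the stock and collect the dividends, short the forward).
Profit at T = |F_mkt − F*| = |18.17 − 17.6971| = R$0.47 per share

R$0.47 per share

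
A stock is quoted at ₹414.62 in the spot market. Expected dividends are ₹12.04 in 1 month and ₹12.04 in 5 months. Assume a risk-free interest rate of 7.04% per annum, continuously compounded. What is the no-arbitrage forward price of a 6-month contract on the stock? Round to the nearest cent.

₹404.97

PV(dividends) I = 12.04·e^(−0.0704·1/12) + 12.04·e^(−0.0704·5/12)
I = 11.9696 + 11.6920 = 23.6616
F = (S − I)·e^(rT) = (414.62 − 23.6616) · e^(0.0704·6/12)
= 390.9584 · e^0.035200 = 390.9584 × 1.035827 = ₹404.97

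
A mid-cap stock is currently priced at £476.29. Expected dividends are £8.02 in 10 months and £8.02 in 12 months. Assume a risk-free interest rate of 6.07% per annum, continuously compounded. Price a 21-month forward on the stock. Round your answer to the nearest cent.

£512.80

PV(dividends) I = 8.02·e^(−0.0607·10/12) + 8.02·e^(−0.0607·12/12)
I = 7.6244 + 7.5477 = 15.1721
F = (S − I)·e^(rT) = (476.29 − 15.1721) · e^(0.0607·21/12)
= 461.1179 · e^0.106225 = 461.1179 × 1.112072 = £512.80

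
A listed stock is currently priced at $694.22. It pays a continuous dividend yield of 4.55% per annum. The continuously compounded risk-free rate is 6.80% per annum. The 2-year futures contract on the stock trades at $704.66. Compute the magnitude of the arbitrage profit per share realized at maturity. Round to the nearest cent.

Fair futures: F* = S·e^(carry·T), with carry = (r − q) = 0.0680 − 0.0455 = 0.0225
F* = 694.22 · e^(0.0225 × 2) = 694.22 · e^0.045000 = 694.22 × 1.046028 = $726.1736
Market $704.66 < fair $726.1736: forward underpriced → reverse cash-and-carry (short spot, go long the forward).
At maturity, profit = |F_mkt − F*| = |704.66 − 726.1736| = $21.51 per share

$21.51 per share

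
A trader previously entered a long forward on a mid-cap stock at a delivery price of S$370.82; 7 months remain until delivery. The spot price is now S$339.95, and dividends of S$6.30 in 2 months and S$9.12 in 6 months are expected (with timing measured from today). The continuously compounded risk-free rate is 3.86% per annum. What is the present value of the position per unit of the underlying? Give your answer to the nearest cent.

PV(remaining dividends) I = 6.30·e^(−0.0386·2/12) + 9.12·e^(−0.0386·6/12) = 15.2053
Current forward F = (S − I)·e^(rT) = (339.95 − 15.2053)·e^(0.0386·7/12) = 324.7447 × 1.022772 = 332.1398
Value (long) = (F − K)·e^(−rT) = (332.1398 − 370.82) × 0.977735 = -37.8190
Value = -S$37.82

-S$37.82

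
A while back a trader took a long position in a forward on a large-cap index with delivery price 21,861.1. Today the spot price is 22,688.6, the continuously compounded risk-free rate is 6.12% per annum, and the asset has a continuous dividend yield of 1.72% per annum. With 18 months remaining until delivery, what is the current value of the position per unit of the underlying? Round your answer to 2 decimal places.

Current fair forward for the remaining 18 months: F = S·e^((r − q)·T), (r − q) = 0.0612 − 0.0172 = 0.0440
F = 22688.6 · e^(0.0440 × 18/12) = 22688.6 × 1.06822672 = 24236.5688
Value of long forward = (F − K)·e^(−rT) = (24236.5688 − 21861.1) · e^(−0.0612·18/12)
= 2375.4688 × 0.91228759 = 2167.11

2167.11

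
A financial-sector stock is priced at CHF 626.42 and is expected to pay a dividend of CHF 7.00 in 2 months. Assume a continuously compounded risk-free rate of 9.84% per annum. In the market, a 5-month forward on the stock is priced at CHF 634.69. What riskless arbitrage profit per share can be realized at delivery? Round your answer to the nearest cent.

PV(dividends) I = 7.00·e^(−0.0984·2/12) = 6.8861
Fair forward F* = (S − I)·e^(rT) = (626.42 − 6.8861)·e^0.041000 = 619.5339 × 1.041852 = 645.4626
Market CHF 634.69 < fair 645.4626: forward underpriced → reverse cash-and-carry (short the stock, invest proceeds at r, pay the dividends, go long the forward).
Profit at T = |F_mkt − F*| = |634.69 − 645.4626| = CHF 10.77 per share

CHF 10.77 per share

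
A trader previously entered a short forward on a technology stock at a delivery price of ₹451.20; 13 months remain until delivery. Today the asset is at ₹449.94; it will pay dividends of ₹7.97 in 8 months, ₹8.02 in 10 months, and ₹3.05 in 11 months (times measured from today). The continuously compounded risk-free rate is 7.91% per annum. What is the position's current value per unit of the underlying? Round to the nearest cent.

PV(remaining dividends) I = 7.97·e^(−0.0791·8/12) + 8.02·e^(−0.0791·10/12) + 3.05·e^(−0.0791·11/12) = 17.9057
Current forward F = (S − I)·e^(rT) = (449.94 − 17.9057)·e^(0.0791·13/12) = 432.0343 × 1.089470 = 470.6884
Value (long) = (F − K)·e^(−rT) = (470.6884 − 451.20) × 0.917877 = 17.8880
Short position value = −(long value) = -₹17.89

-₹17.89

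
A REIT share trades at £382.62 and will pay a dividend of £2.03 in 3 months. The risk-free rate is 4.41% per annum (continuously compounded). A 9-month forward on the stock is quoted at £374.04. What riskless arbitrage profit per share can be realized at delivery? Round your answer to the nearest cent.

£19.37 per share

PV(dividends) I = 2.03·e^(−0.0441·3/12) = 2.0077
Fair forward F* = (S − I)·e^(rT) = (382.62 − 2.0077)·e^0.033075 = 380.6123 × 1.033628 = 393.4115
Market £374.04 < fair 393.4115: forward underpriced → reverse cash-and-carry (short the stock, invest proceeds at r, pay the dividends, go long the forward).
Profit at T = |F_mkt − F*| = |374.04 − 393.4115| = £19.37 per share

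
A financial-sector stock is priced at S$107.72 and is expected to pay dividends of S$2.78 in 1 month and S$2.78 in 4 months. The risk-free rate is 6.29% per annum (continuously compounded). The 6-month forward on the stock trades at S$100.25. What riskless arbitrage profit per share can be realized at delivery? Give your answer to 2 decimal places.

S$5.25 per share

PV(dividends) I = 2.78·e^(−0.0629·1/12) + 2.78·e^(−0.0629·4/12) = 5.4878
Fair forward F* = (S − I)·e^(rT) = (107.72 − 5.4878)·e^0.031450 = 102.2322 × 1.031950 = 105.4985
Market S$100.25 < fair 105.4985: forward underpriced → reverse cash-and-carry (short the stock, invest proceeds at r, pay the dividends, go long the forward).
Profit at T = |F_mkt − F*| = |100.25 − 105.4985| = S$5.25 per share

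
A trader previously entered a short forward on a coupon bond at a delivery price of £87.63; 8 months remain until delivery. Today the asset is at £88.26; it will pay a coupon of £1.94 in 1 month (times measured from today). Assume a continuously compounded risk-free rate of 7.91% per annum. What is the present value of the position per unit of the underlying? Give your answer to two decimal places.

PV(remaining coupons) I = 1.94·e^(−0.0791·1/12) = 1.9273
Current forward F = (S − I)·e^(rT) = (88.26 − 1.9273)·e^(0.0791·8/12) = 86.3327 × 1.054149 = 91.0075
Value (long) = (F − K)·e^(−rT) = (91.0075 − 87.63) × 0.948633 = 3.2040
Short position value = −(long value) = -£3.20

-£3.20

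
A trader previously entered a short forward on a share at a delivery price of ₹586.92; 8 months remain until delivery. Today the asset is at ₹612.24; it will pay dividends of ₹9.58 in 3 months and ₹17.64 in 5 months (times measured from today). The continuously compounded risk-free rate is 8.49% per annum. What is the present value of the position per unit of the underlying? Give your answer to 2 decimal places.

-₹31.21

PV(remaining dividends) I = 9.58·e^(−0.0849·3/12) + 17.64·e^(−0.0849·5/12) = 26.4057
Current forward F = (S − I)·e^(rT) = (612.24 − 26.4057)·e^(0.0849·8/12) = 585.8343 × 1.058232 = 619.9486
Value (long) = (F − K)·e^(−rT) = (619.9486 − 586.92) × 0.944972 = 31.2111
Short position value = −(long value) = -₹31.21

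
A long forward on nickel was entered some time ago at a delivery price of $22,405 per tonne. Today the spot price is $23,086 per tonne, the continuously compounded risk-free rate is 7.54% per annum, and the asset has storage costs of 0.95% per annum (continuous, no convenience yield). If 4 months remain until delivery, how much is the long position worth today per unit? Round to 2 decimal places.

$1310.32 per tonne

Current fair forward for the remaining 4 months: F = S·e^((r + u)·T), (r + u) = 0.0754 + 0.0095 = 0.0849
F = 23086 · e^(0.0849 × 4/12) = 23086 × 1.02870425 = 23748.6663
Value of long forward = (F − K)·e^(−rT) = (23748.6663 − 22405) · e^(−0.0754·4/12)
= 1343.6663 × 0.97517988 = 1310.32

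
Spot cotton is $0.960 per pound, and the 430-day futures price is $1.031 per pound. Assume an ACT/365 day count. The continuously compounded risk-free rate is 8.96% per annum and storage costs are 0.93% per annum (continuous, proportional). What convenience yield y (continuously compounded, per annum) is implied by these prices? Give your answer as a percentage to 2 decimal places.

3.83%

F = S·e^((r+u−y)T) ⇒ (r+u−y) = ln(F/S)/T
ln(1.031/0.960) = 0.071351; /T ⇒ 0.060565
y = r + u − ln(F/S)/T = 0.0896 + 0.0093 − 0.060565 = 0.038335
y = 3.83%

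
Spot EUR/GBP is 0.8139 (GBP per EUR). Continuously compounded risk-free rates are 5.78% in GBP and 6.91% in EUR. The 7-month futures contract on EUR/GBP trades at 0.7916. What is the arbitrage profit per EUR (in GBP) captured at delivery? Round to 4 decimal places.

0.0170 per EUR (in GBP)

Fair futures: F* = S·e^(carry·T), with carry = (r_GBP − r_EUR) = 0.0578 − 0.0691 = -0.0113
F* = 0.8139 · e^(-0.0113 × 7/12) = 0.8139 · e^-0.006592 = 0.8139 × 0.993430 = 0.8086
Market 0.7916 < fair 0.8086: forward underpriced → reverse cash-and-carry (short spot, go long the forward).
At maturity, profit = |F_mkt − F*| = |0.7916 − 0.8086| = 0.0170 per EUR (in GBP)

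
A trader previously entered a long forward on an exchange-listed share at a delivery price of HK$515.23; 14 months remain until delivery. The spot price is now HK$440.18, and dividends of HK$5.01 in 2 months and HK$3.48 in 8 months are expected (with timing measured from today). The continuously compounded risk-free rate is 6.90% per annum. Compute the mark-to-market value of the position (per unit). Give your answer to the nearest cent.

-HK$43.48

PV(remaining dividends) I = 5.01·e^(−0.0690·2/12) + 3.48·e^(−0.0690·8/12) = 8.2763
Current forward F = (S − I)·e^(rT) = (440.18 − 8.2763)·e^(0.0690·14/12) = 431.9037 × 1.083829 = 468.1098
Value (long) = (F − K)·e^(−rT) = (468.1098 − 515.23) × 0.922655 = -43.4757
Value = -HK$43.48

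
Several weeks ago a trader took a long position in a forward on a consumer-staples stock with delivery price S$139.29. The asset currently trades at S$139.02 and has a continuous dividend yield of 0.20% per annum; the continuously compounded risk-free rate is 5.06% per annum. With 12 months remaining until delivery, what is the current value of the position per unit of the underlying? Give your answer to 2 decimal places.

S$6.32

Current fair forward for the remaining 12 months: F = S·e^((r − q)·T), (r − q) = 0.0506 − 0.0020 = 0.0486
F = 139.02 · e^(0.0486 × 12/12) = 139.02 × 1.049800 = 145.9432
Value of long forward = (F − K)·e^(−rT) = (145.9432 − 139.29) · e^(−0.0506·12/12)
= 6.6532 × 0.950659 = 6.32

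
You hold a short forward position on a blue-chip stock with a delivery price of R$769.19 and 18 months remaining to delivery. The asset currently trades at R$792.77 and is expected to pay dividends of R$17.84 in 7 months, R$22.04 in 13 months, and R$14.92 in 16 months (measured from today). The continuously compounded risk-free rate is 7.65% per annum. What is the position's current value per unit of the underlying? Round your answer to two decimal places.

-R$56.15

PV(remaining dividends) I = 17.84·e^(−0.0765·7/12) + 22.04·e^(−0.0765·13/12) + 14.92·e^(−0.0765·16/12) = 50.8217
Current forward F = (S − I)·e^(rT) = (792.77 − 50.8217)·e^(0.0765·18/12) = 741.9483 × 1.121593 = 832.1640
Value (long) = (F − K)·e^(−rT) = (832.1640 − 769.19) × 0.891589 = 56.1469
Short position value = −(long value) = -R$56.15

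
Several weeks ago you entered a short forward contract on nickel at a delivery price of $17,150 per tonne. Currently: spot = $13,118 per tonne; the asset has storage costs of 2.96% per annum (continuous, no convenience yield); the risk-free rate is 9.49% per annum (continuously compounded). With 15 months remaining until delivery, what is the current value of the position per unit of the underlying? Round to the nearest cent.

$1619.16 per tonne

Current fair forward for the remaining 15 months: F = S·e^((r + u)·T), (r + u) = 0.0949 + 0.0296 = 0.1245
F = 13118 · e^(0.1245 × 15/12) = 13118 × 1.16838798 = 15326.9135
Value of long forward = (F − K)·e^(−rT) = (15326.9135 − 17150) · e^(−0.0949·15/12)
= -1823.0865 × 0.88814079 = -1619.16
Short position value = −(long value) = $1619.16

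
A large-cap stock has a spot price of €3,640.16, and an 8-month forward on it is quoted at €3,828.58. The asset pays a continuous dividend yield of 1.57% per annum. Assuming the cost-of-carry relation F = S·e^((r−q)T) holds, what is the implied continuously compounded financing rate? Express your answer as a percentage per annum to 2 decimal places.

9.14%

From F = S·e^((r−q)T): (r − q) = ln(F/S)/T
ln(3828.58/3640.16) = ln(1.051761) = 0.050466
(r − q) = 0.050466 / (8/12) = 0.075699
r = ln(F/S)/T + q = 0.075699 + 0.0157 = 0.091399
r = 9.14%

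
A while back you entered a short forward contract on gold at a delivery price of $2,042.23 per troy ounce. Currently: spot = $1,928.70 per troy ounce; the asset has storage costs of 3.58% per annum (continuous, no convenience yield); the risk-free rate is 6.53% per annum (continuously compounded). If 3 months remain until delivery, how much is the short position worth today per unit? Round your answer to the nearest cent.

Current fair forward for the remaining 3 months: F = S·e^((r + u)·T), (r + u) = 0.0653 + 0.0358 = 0.1011
F = 1928.70 · e^(0.1011 × 3/12) = 1928.70 × 1.02559712 = 1978.0692
Value of long forward = (F − K)·e^(−rT) = (1978.0692 − 2042.23) · e^(−0.0653·3/12)
= -64.1608 × 0.98380753 = -63.12
Short position value = −(long value) = $63.12

$63.12 per troy ounce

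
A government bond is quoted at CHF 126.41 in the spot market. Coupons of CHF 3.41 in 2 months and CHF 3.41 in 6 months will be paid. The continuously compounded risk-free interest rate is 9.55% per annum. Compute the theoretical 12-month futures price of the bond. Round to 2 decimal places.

PV(coupons) I = 3.41·e^(−0.0955·2/12) + 3.41·e^(−0.0955·6/12)
I = 3.3562 + 3.2510 = 6.6072
F = (S − I)·e^(rT) = (126.41 − 6.6072) · e^(0.0955·12/12)
= 119.8028 · e^0.095500 = 119.8028 × 1.100209 = CHF 131.81

CHF 131.81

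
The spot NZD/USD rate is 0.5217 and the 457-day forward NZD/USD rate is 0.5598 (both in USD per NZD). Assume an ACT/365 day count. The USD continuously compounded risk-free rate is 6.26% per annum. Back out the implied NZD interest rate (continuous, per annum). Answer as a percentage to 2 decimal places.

F = S·e^((r_USD − r_NZD)T) ⇒ r_NZD = r_USD − ln(F/S)/T
ln(0.5598/0.5217) = 0.070487; /(457/365) = 0.056297
r_NZD = 0.0626 − 0.056297 = 0.006303
r_NZD = 0.63%

0.63%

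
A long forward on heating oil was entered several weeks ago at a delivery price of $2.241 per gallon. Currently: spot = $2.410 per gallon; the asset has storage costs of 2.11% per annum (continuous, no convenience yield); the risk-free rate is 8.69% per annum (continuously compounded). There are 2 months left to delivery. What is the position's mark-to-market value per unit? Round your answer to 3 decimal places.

$0.210 per gallon

Current fair forward for the remaining 2 months: F = S·e^((r + u)·T), (r + u) = 0.0869 + 0.0211 = 0.1080
F = 2.410 · e^(0.1080 × 2/12) = 2.410 × 1.018163 = 2.4538
Value of long forward = (F − K)·e^(−rT) = (2.4538 − 2.241) · e^(−0.0869·2/12)
= 0.2128 × 0.985621 = 0.210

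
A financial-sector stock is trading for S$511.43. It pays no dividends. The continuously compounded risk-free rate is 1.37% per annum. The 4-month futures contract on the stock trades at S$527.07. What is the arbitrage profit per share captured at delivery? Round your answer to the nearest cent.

S$13.30 per share

Fair futures: F* = S·e^(carry·T), with carry = r = 0.0137
F* = 511.43 · e^(0.0137 × 4/12) = 511.43 · e^0.004567 = 511.43 × 1.004577 = S$513.7708
Market S$527.07 > fair S$513.7708: forward overpriced → cash-and-carry (buy spot, short the forward).
At maturity, profit = |F_mkt − F*| = |527.07 − 513.7708| = S$13.30 per share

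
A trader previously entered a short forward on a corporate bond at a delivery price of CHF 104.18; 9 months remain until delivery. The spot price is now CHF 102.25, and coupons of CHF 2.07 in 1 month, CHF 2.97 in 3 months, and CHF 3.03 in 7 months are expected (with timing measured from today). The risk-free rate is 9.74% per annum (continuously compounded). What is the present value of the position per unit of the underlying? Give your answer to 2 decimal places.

PV(remaining coupons) I = 2.07·e^(−0.0974·1/12) + 2.97·e^(−0.0974·3/12) + 3.03·e^(−0.0974·7/12) = 7.8145
Current forward F = (S − I)·e^(rT) = (102.25 − 7.8145)·e^(0.0974·9/12) = 94.4355 × 1.075784 = 101.5922
Value (long) = (F − K)·e^(−rT) = (101.5922 − 104.18) × 0.929554 = -2.4055
Short position value = −(long value) = CHF 2.41

CHF 2.41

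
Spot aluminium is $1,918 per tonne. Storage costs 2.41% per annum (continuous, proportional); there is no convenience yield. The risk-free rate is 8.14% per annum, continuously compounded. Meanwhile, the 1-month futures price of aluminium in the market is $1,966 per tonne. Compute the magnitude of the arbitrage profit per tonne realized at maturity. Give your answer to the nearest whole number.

$31 per tonne

Fair futures: F* = S·e^(carry·T), with carry = (r + u) = 0.0814 + 0.0241 = 0.1055
F* = 1918 · e^(0.1055 × 1/12) = 1918 · e^0.008792 = 1918 × 1.008831 = $1934.9379
Market $1966 > fair $1934.9379: forward overpriced → cash-and-carry (buy spot, short the forward).
At maturity, profit = |F_mkt − F*| = |1966 − 1934.9379| = $31 per tonne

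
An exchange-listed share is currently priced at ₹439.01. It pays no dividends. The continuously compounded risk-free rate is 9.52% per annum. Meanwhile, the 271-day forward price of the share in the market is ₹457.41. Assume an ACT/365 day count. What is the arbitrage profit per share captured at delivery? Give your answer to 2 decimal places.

Fair forward: F* = S·e^(carry·T), with carry = r = 0.0952
F* = 439.01 · e^(0.0952 × 271/365) = 439.01 · e^0.070683 = 439.01 × 1.073241 = ₹471.1635
Market ₹457.41 < fair ₹471.1635: forward underpriced → reverse cash-and-carry (short spot, go long the forward).
At maturity, profit = |F_mkt − F*| = |457.41 − 471.1635| = ₹13.75 per share

₹13.75 per share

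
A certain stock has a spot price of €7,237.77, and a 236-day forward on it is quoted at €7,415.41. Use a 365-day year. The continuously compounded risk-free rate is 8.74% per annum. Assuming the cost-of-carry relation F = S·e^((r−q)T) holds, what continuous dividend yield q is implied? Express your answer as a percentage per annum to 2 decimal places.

4.99%

From F = S·e^((r−q)T): (r − q) = ln(F/S)/T
ln(7415.41/7237.77) = ln(1.024543) = 0.024247
(r − q) = 0.024247 / (236/365) = 0.037501
q = r − ln(F/S)/T = 0.0874 − 0.037501 = 0.049899
q = 4.99%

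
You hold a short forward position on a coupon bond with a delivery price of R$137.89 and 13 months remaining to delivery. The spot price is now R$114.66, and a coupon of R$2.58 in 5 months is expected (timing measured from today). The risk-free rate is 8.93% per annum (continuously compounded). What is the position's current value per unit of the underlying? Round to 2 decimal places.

PV(remaining coupons) I = 2.58·e^(−0.0893·5/12) = 2.4858
Current forward F = (S − I)·e^(rT) = (114.66 − 2.4858)·e^(0.0893·13/12) = 112.1742 × 1.101576 = 123.5684
Value (long) = (F − K)·e^(−rT) = (123.5684 − 137.89) × 0.907790 = -13.0010
Short position value = −(long value) = R$13.00

R$13.00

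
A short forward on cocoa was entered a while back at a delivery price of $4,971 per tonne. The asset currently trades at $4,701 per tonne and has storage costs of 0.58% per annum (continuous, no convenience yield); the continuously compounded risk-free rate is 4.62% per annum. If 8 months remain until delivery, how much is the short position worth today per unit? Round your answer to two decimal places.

Current fair forward for the remaining 8 months: F = S·e^((r + u)·T), (r + u) = 0.0462 + 0.0058 = 0.0520
F = 4701 · e^(0.0520 × 8/12) = 4701 × 1.03527456 = 4866.8257
Value of long forward = (F − K)·e^(−rT) = (4866.8257 − 4971) · e^(−0.0462·8/12)
= -104.1743 × 0.96966949 = -101.01
Short position value = −(long value) = $101.01

$101.01 per tonne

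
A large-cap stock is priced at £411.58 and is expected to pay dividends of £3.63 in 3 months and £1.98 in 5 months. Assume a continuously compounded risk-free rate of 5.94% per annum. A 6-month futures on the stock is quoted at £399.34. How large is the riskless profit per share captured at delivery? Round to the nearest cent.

£18.97 per share

PV(dividends) I = 3.63·e^(−0.0594·3/12) + 1.98·e^(−0.0594·5/12) = 5.5081
Fair futures F* = (S − I)·e^(rT) = (411.58 − 5.5081)·e^0.029700 = 406.0719 × 1.030145 = 418.3129
Market £399.34 < fair 418.3129: forward underpriced → reverse cash-and-carry (short the stock, invest proceeds at r, pay the dividends, go long the forward).
Profit at T = |F_mkt − F*| = |399.34 − 418.3129| = £18.97 per share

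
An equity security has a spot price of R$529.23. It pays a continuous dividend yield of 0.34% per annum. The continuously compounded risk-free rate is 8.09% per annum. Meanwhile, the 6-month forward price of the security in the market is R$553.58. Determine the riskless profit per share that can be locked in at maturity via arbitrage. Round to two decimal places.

R$3.44 per share

Fair forward: F* = S·e^(carry·T), with carry = (r − q) = 0.0809 − 0.0034 = 0.0775
F* = 529.23 · e^(0.0775 × 6/12) = 529.23 · e^0.038750 = 529.23 × 1.039511 = R$550.1404
Market R$553.58 > fair R$550.1404: forward overpriced → cash-and-carry (buy spot, short the forward).
At maturity, profit = |F_mkt − F*| = |553.58 − 550.1404| = R$3.44 per share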